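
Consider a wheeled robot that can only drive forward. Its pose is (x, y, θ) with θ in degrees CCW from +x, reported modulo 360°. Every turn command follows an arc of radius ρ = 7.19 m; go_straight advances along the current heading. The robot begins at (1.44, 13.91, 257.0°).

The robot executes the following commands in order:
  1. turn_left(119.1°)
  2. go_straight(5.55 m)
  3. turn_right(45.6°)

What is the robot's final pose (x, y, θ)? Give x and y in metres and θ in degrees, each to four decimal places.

(21.3064, 6.2736, 330.5000°)

set_pose: (x, y, θ) = (1.4400, 13.9100, 257.0000°), ρ = 7.19
turn_left(119.1°): centre at ρ to the left, rotate +119.1° → (10.4396, 5.3846, 376.1000° ≡ 16.1000°)
go_straight(5.55): x += 5.55·cos θ, y += 5.55·sin θ → (15.7719, 6.9237, 16.1000°)
turn_right(45.6°): centre at ρ to the right, rotate −45.6° → (21.3064, 6.2736, -29.5000° ≡ 330.5000°)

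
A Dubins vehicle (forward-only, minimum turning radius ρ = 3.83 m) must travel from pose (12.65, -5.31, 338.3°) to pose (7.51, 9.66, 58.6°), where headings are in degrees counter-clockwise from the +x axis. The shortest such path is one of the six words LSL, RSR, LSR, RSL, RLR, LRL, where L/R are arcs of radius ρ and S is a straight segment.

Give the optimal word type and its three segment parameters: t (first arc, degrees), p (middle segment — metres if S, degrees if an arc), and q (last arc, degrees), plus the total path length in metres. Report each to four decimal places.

Let ψ = atan2(Δy, Δx) = atan2(14.97, -5.14) = 108.9501° be the start→goal bearing.
Normalize: d = |goal − start| / ρ = 15.827839/3.83 = 4.132595, α = (θ_start − ψ) mod 360° = 229.3499° = 4.002911 rad, β = (θ_goal − ψ) mod 360° = 309.6499° = 5.404411 rad.
Common terms: sin α = -0.758702, cos α = -0.651438, sin β = -0.769958, cos β = 0.638095, cos(α−β) = 0.168489, d² = 17.078343. Work in radians in the unit-radius frame; every candidate has L = ρ·(t + p + q).
LSL: p² = 2 + d² − 2cos(α−β) + 2d(sin α − sin β) = 18.834392; p = √p² = 4.339861; φ = atan2(cos β − cos α, d + sin α − sin β) = 0.301693 rad; t = (φ − α) mod 2π = 2.581967 rad, q = (β − φ) mod 2π = 5.102718 rad → L = 3.83·(2.581967 + 4.339861 + 5.102718) = 3.83·12.024546 = 46.054009 m
RSR: p² = 2 + d² − 2cos(α−β) + 2d(sin β − sin α) = 18.648336; p = √p² = 4.318372; φ = atan2(cos α − cos β, d − sin α + sin β) = -0.303242 rad; t = (α − φ) mod 2π = 4.306153 rad, q = (φ − β) mod 2π = 0.575533 rad → L = 3.83·(4.306153 + 4.318372 + 0.575533) = 3.83·9.200058 = 35.236221 m
LSR: p² = d² − 2 + 2cos(α−β) + 2d(sin α + sin β) = 2.780657; p = √p² = 1.667530; φ = atan2(−cos α − cos β, d + sin α + sin β) − atan2(−2, p) = 0.880927 rad; t = (φ − α) mod 2π = 3.161201 rad, q = (φ − β) mod 2π = 1.759702 rad → L = 3.83·(3.161201 + 1.667530 + 1.759702) = 3.83·6.588434 = 25.233701 m
RSL: p² = d² − 2 + 2cos(α−β) − 2d(sin α + sin β) = 28.049985; p = √p² = 5.296224; φ = atan2(cos α + cos β, d − sin α − sin β) − atan2(2, p) = -0.363429 rad; t = (α − φ) mod 2π = 4.366340 rad, q = (β − φ) mod 2π = 5.767840 rad → L = 3.83·(4.366340 + 5.296224 + 5.767840) = 3.83·15.430404 = 59.098446 m
RLR: c = (6 − d² + 2cos(α−β) + 2d(sin α − sin β))/8 = -1.331042, |c| > 1 → infeasible
LRL: c = (6 − d² + 2cos(α−β) − 2d(sin α − sin β))/8 = -1.354299, |c| > 1 → infeasible
Shortest: LSR with L = 25.233701 m ≈ 25.2337 m
Convert LSR to answer units (arcs ×180/π): t = 3.161201·180/π = 181.1235°, p = ρ·p = 3.83·1.667530 = 6.3866 m, q = 1.759702·180/π = 100.8235°, L = 25.2337 m.

LSR: t = 181.1235°, p = 6.3866 m, q = 100.8235°, L = 25.2337 m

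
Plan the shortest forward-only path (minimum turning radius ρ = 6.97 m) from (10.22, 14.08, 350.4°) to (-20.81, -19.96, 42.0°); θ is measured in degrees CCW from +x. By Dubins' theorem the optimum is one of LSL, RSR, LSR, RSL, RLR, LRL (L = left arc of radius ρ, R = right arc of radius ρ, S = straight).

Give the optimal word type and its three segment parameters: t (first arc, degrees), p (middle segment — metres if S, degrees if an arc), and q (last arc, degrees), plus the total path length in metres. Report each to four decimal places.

Let ψ = atan2(Δy, Δx) = atan2(-34.04, -31.03) = -132.3515° be the start→goal bearing.
Normalize: d = |goal − start| / ρ = 46.060639/6.97 = 6.608413, α = (θ_start − ψ) mod 360° = 122.7515° = 2.142418 rad, β = (θ_goal − ψ) mod 360° = 174.3515° = 3.043008 rad.
Common terms: sin α = 0.841025, cos α = -0.540997, sin β = 0.098425, cos β = -0.995144, cos(α−β) = 0.621148, d² = 43.671124. Work in radians in the unit-radius frame; every candidate has L = ρ·(t + p + q).
LSL: p² = 2 + d² − 2cos(α−β) + 2d(sin α − sin β) = 54.243638; p = √p² = 7.365028; φ = atan2(cos β − cos α, d + sin α − sin β) = -0.061702 rad; t = (φ − α) mod 2π = 4.079065 rad, q = (β − φ) mod 2π = 3.104710 rad → L = 6.97·(4.079065 + 7.365028 + 3.104710) = 6.97·14.548803 = 101.405159 m
RSR: p² = 2 + d² − 2cos(α−β) + 2d(sin β − sin α) = 34.614018; p = √p² = 5.883368; φ = atan2(cos α − cos β, d − sin α + sin β) = 0.077269 rad; t = (α − φ) mod 2π = 2.065149 rad, q = (φ − β) mod 2π = 3.317446 rad → L = 6.97·(2.065149 + 5.883368 + 3.317446) = 6.97·11.265963 = 78.523765 m
LSR: p² = d² − 2 + 2cos(α−β) + 2d(sin α + sin β) = 55.329966; p = √p² = 7.438412; φ = atan2(−cos α − cos β, d + sin α + sin β) − atan2(−2, p) = 0.463440 rad; t = (φ − α) mod 2π = 4.604208 rad, q = (φ − β) mod 2π = 3.703618 rad → L = 6.97·(4.604208 + 7.438412 + 3.703618) = 6.97·15.746237 = 109.751274 m
RSL: p² = d² − 2 + 2cos(α−β) − 2d(sin α + sin β) = 30.496872; p = √p² = 5.522397; φ = atan2(cos α + cos β, d − sin α − sin β) − atan2(2, p) = -0.612087 rad; t = (α − φ) mod 2π = 2.754505 rad, q = (β − φ) mod 2π = 3.655095 rad → L = 6.97·(2.754505 + 5.522397 + 3.655095) = 6.97·11.931997 = 83.166022 m
RLR: c = (6 − d² + 2cos(α−β) + 2d(sin α − sin β))/8 = -3.326752, |c| > 1 → infeasible
LRL: c = (6 − d² + 2cos(α−β) − 2d(sin α − sin β))/8 = -5.780455, |c| > 1 → infeasible
Shortest: RSR with L = 78.523765 m ≈ 78.5238 m
Convert RSR to answer units (arcs ×180/π): t = 2.065149·180/π = 118.3243°, p = ρ·p = 6.97·5.883368 = 41.0071 m, q = 3.317446·180/π = 190.0757°, L = 78.5238 m.

RSR: t = 118.3243°, p = 41.0071 m, q = 190.0757°, L = 78.5238 m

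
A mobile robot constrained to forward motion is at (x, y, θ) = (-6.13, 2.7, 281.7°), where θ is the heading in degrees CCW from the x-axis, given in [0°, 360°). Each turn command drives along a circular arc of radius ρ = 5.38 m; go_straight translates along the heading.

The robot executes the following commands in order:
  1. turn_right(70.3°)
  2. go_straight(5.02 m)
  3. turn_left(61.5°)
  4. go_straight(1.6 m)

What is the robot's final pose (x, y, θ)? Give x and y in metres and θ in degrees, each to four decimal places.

set_pose: (x, y, θ) = (-6.1300, 2.7000, 281.7000°), ρ = 5.38
turn_right(70.3°): centre at ρ to the right, rotate −70.3° → (-8.5952, -2.9831, 211.4000°)
go_straight(5.02): x += 5.02·cos θ, y += 5.02·sin θ → (-12.8800, -5.5986, 211.4000°)
turn_left(61.5°): centre at ρ to the left, rotate +61.5° → (-15.4501, -10.4629, 272.9000°)
go_straight(1.6): x += 1.6·cos θ, y += 1.6·sin θ → (-15.3691, -12.0608, 272.9000°)

(-15.3691, -12.0608, 272.9000°)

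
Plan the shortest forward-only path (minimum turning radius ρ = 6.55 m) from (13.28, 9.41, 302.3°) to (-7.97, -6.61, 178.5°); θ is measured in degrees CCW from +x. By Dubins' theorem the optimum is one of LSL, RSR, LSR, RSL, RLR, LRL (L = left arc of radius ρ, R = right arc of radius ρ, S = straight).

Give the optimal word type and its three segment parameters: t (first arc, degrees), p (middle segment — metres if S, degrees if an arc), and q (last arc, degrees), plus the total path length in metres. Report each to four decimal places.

RSR: t = 101.2801°, p = 16.6500 m, q = 22.5199°, L = 30.8027 m

Let ψ = atan2(Δy, Δx) = atan2(-16.02, -21.25) = -142.9880° be the start→goal bearing.
Normalize: d = |goal − start| / ρ = 26.612082/6.55 = 4.062913, α = (θ_start − ψ) mod 360° = 85.2880° = 1.488556 rad, β = (θ_goal − ψ) mod 360° = 321.4880° = 5.611024 rad.
Common terms: sin α = 0.996620, cos α = 0.082147, sin β = -0.622678, cos β = 0.782478, cos(α−β) = -0.556296, d² = 16.507264. Work in radians in the unit-radius frame; every candidate has L = ρ·(t + p + q).
LSL: p² = 2 + d² − 2cos(α−β) + 2d(sin α − sin β) = 32.777996; p = √p² = 5.725207; φ = atan2(cos β − cos α, d + sin α − sin β) = 0.122631 rad; t = (φ − α) mod 2π = 4.917260 rad, q = (β − φ) mod 2π = 5.488393 rad → L = 6.55·(4.917260 + 5.725207 + 5.488393) = 6.55·16.130860 = 105.657133 m
RSR: p² = 2 + d² − 2cos(α−β) + 2d(sin β − sin α) = 6.461715; p = √p² = 2.541990; φ = atan2(cos α − cos β, d − sin α + sin β) = -0.279115 rad; t = (α − φ) mod 2π = 1.767671 rad, q = (φ − β) mod 2π = 0.393046 rad → L = 6.55·(1.767671 + 2.541990 + 0.393046) = 6.55·4.702708 = 30.802737 m
LSR: p² = d² − 2 + 2cos(α−β) + 2d(sin α + sin β) = 16.433259; p = √p² = 4.053796; φ = atan2(−cos α − cos β, d + sin α + sin β) − atan2(−2, p) = 0.265864 rad; t = (φ − α) mod 2π = 5.060493 rad, q = (φ − β) mod 2π = 0.938025 rad → L = 6.55·(5.060493 + 4.053796 + 0.938025) = 6.55·10.052314 = 65.842654 m
RSL: p² = d² − 2 + 2cos(α−β) − 2d(sin α + sin β) = 10.356087; p = √p² = 3.218088; φ = atan2(cos α + cos β, d − sin α − sin β) − atan2(2, p) = -0.325844 rad; t = (α − φ) mod 2π = 1.814400 rad, q = (β − φ) mod 2π = 5.936868 rad → L = 6.55·(1.814400 + 3.218088 + 5.936868) = 6.55·10.969356 = 71.849282 m
RLR: c = (6 − d² + 2cos(α−β) + 2d(sin α − sin β))/8 = 0.192286; p = 2π − arccos c = 4.905880 rad; φ = atan2(cos α − cos β, d − sin α + sin β) = -0.279115 rad; t = (α − φ + p/2) mod 2π = 4.220611 rad, q = (α − β − t + p) mod 2π = 2.845986 rad → L = 6.55·(4.220611 + 4.905880 + 2.845986) = 6.55·11.972477 = 78.419724 m
LRL: c = (6 − d² + 2cos(α−β) − 2d(sin α − sin β))/8 = -3.097249, |c| > 1 → infeasible
Shortest: RSR with L = 30.802737 m ≈ 30.8027 m
Convert RSR to answer units (arcs ×180/π): t = 1.767671·180/π = 101.2801°, p = ρ·p = 6.55·2.541990 = 16.6500 m, q = 0.393046·180/π = 22.5199°, L = 30.8027 m.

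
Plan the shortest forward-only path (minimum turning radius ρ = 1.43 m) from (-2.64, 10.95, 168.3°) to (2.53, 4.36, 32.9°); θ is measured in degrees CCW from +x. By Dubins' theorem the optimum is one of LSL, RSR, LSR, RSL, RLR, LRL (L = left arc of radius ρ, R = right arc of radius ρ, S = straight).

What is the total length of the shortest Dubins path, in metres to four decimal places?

Let ψ = atan2(Δy, Δx) = atan2(-6.59, 5.17) = -51.8850° be the start→goal bearing.
Normalize: d = |goal − start| / ρ = 8.375978/1.43 = 5.857327, α = (θ_start − ψ) mod 360° = 220.1850° = 3.842954 rad, β = (θ_goal − ψ) mod 360° = 84.7850° = 1.479778 rad.
Common terms: sin α = -0.645258, cos α = -0.763965, sin β = 0.995861, cos β = 0.090893, cos(α−β) = -0.712026, d² = 34.308279. Work in radians in the unit-radius frame; every candidate has L = ρ·(t + p + q).
LSL: p² = 2 + d² − 2cos(α−β) + 2d(sin α − sin β) = 18.507192; p = √p² = 4.301999; φ = atan2(cos β − cos α, d + sin α − sin β) = 0.200043 rad; t = (φ − α) mod 2π = 2.640275 rad, q = (β − φ) mod 2π = 1.279735 rad → L = 1.43·(2.640275 + 4.301999 + 1.279735) = 1.43·8.222008 = 11.757472 m
RSR: p² = 2 + d² − 2cos(α−β) + 2d(sin β − sin α) = 56.957471; p = √p² = 7.547017; φ = atan2(cos α − cos β, d − sin α + sin β) = -0.113515 rad; t = (α − φ) mod 2π = 3.956468 rad, q = (φ − β) mod 2π = 4.689893 rad → L = 1.43·(3.956468 + 7.547017 + 4.689893) = 1.43·16.193378 = 23.156531 m
LSR: p² = d² − 2 + 2cos(α−β) + 2d(sin α + sin β) = 34.991414; p = √p² = 5.915354; φ = atan2(−cos α − cos β, d + sin α + sin β) − atan2(−2, p) = 0.434037 rad; t = (φ − α) mod 2π = 2.874268 rad, q = (φ − β) mod 2π = 5.237444 rad → L = 1.43·(2.874268 + 5.915354 + 5.237444) = 1.43·14.027066 = 20.058705 m
RSL: p² = d² − 2 + 2cos(α−β) − 2d(sin α + sin β) = 26.777040; p = √p² = 5.174654; φ = atan2(cos α + cos β, d − sin α − sin β) − atan2(2, p) = -0.490438 rad; t = (α − φ) mod 2π = 4.333392 rad, q = (β − φ) mod 2π = 1.970216 rad → L = 1.43·(4.333392 + 5.174654 + 1.970216) = 1.43·11.478261 = 16.413914 m
RLR: c = (6 − d² + 2cos(α−β) + 2d(sin α − sin β))/8 = -6.119684, |c| > 1 → infeasible
LRL: c = (6 − d² + 2cos(α−β) − 2d(sin α − sin β))/8 = -1.313399, |c| > 1 → infeasible
Shortest: LSL with L = 11.757472 m ≈ 11.7575 m

11.7575 m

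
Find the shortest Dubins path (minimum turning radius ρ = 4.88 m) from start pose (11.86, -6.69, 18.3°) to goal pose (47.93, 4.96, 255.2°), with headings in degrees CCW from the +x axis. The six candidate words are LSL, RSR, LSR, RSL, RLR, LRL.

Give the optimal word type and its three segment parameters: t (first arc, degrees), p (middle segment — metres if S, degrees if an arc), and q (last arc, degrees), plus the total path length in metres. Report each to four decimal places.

LSR: t = 12.5349°, p = 32.4715 m, q = 135.6349°, L = 45.0914 m

Let ψ = atan2(Δy, Δx) = atan2(11.65, 36.07) = 17.8996° be the start→goal bearing.
Normalize: d = |goal − start| / ρ = 37.904715/4.88 = 7.767360, α = (θ_start − ψ) mod 360° = 0.4004° = 0.006989 rad, β = (θ_goal − ψ) mod 360° = 237.3004° = 4.141674 rad.
Common terms: sin α = 0.006989, cos α = 0.999976, sin β = -0.841515, cos β = -0.540234, cos(α−β) = -0.546102, d² = 60.331875. Work in radians in the unit-radius frame; every candidate has L = ρ·(t + p + q).
LSL: p² = 2 + d² − 2cos(α−β) + 2d(sin α − sin β) = 76.605340; p = √p² = 8.752448; φ = atan2(cos β − cos α, d + sin α − sin β) = -0.176896 rad; t = (φ − α) mod 2π = 6.099301 rad, q = (β − φ) mod 2π = 4.318570 rad → L = 4.88·(6.099301 + 8.752448 + 4.318570) = 4.88·19.170318 = 93.551152 m
RSR: p² = 2 + d² − 2cos(α−β) + 2d(sin β − sin α) = 50.242817; p = √p² = 7.088217; φ = atan2(cos α − cos β, d − sin α + sin β) = 0.219039 rad; t = (α − φ) mod 2π = 6.071135 rad, q = (φ − β) mod 2π = 2.360551 rad → L = 4.88·(6.071135 + 7.088217 + 2.360551) = 4.88·15.519902 = 75.737124 m
LSR: p² = d² − 2 + 2cos(α−β) + 2d(sin α + sin β) = 44.275542; p = √p² = 6.653987; φ = atan2(−cos α − cos β, d + sin α + sin β) − atan2(−2, p) = 0.225764 rad; t = (φ − α) mod 2π = 0.218776 rad, q = (φ − β) mod 2π = 2.367276 rad → L = 4.88·(0.218776 + 6.653987 + 2.367276) = 4.88·9.240039 = 45.091390 m
RSL: p² = d² − 2 + 2cos(α−β) − 2d(sin α + sin β) = 70.203800; p = √p² = 8.378771; φ = atan2(cos α + cos β, d − sin α − sin β) − atan2(2, p) = -0.180918 rad; t = (α − φ) mod 2π = 0.187907 rad, q = (β − φ) mod 2π = 4.322592 rad → L = 4.88·(0.187907 + 8.378771 + 4.322592) = 4.88·12.889270 = 62.899635 m
RLR: c = (6 − d² + 2cos(α−β) + 2d(sin α − sin β))/8 = -5.280352, |c| > 1 → infeasible
LRL: c = (6 − d² + 2cos(α−β) − 2d(sin α − sin β))/8 = -8.575668, |c| > 1 → infeasible
Shortest: LSR with L = 45.091390 m ≈ 45.0914 m
Convert LSR to answer units (arcs ×180/π): t = 0.218776·180/π = 12.5349°, p = ρ·p = 4.88·6.653987 = 32.4715 m, q = 2.367276·180/π = 135.6349°, L = 45.0914 m.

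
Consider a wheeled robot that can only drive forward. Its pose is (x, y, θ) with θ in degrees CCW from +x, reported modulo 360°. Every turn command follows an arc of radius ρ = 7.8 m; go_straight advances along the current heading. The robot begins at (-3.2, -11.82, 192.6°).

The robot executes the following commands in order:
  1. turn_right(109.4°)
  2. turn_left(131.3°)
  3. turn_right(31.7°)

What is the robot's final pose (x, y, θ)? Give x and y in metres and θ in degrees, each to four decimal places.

set_pose: (x, y, θ) = (-3.2000, -11.8200, 192.6000°), ρ = 7.8
turn_right(109.4°): centre at ρ to the right, rotate −109.4° → (-12.6466, -3.2843, 83.2000°)
turn_left(131.3°): centre at ρ to the left, rotate +131.3° → (-24.8097, 4.0674, 214.5000°)
turn_right(31.7°): centre at ρ to the right, rotate −31.7° → (-28.8467, 2.7049, 182.8000°)

(-28.8467, 2.7049, 182.8000°)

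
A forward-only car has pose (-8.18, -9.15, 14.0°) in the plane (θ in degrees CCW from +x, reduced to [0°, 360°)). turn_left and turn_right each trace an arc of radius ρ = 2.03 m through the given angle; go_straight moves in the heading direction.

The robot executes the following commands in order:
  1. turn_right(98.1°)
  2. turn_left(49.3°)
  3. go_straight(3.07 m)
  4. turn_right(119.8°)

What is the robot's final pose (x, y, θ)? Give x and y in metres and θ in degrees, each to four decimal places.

set_pose: (x, y, θ) = (-8.1800, -9.1500, 14.0000°), ρ = 2.03
turn_right(98.1°): centre at ρ to the right, rotate −98.1° → (-5.6697, -10.9110, -84.1000° ≡ 275.9000°)
turn_left(49.3°): centre at ρ to the left, rotate +49.3° → (-4.8090, -12.3693, 325.2000°)
go_straight(3.07): x += 3.07·cos θ, y += 3.07·sin θ → (-2.2880, -14.1214, 325.2000°)
turn_right(119.8°): centre at ρ to the right, rotate −119.8° → (-2.5758, -17.6221, 205.4000°)

(-2.5758, -17.6221, 205.4000°)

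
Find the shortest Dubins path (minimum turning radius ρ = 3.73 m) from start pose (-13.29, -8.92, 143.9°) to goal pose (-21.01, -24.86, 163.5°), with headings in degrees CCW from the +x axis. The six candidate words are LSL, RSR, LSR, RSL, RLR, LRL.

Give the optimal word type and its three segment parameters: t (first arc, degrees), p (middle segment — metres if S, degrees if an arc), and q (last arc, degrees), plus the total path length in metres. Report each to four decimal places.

Let ψ = atan2(Δy, Δx) = atan2(-15.94, -7.72) = -115.8417° be the start→goal bearing.
Normalize: d = |goal − start| / ρ = 17.711070/3.73 = 4.748276, α = (θ_start − ψ) mod 360° = 259.7417° = 4.533347 rad, β = (θ_goal − ψ) mod 360° = 279.3417° = 4.875432 rad.
Common terms: sin α = -0.984015, cos α = -0.178087, sin β = -0.986738, cos β = 0.162321, cos(α−β) = 0.942057, d² = 22.546126. Work in radians in the unit-radius frame; every candidate has L = ρ·(t + p + q).
LSL: p² = 2 + d² − 2cos(α−β) + 2d(sin α − sin β) = 22.687872; p = √p² = 4.763179; φ = atan2(cos β − cos α, d + sin α − sin β) = 0.071528 rad; t = (φ − α) mod 2π = 1.821366 rad, q = (β − φ) mod 2π = 4.803904 rad → L = 3.73·(1.821366 + 4.763179 + 4.803904) = 3.73·11.388449 = 42.478913 m
RSR: p² = 2 + d² − 2cos(α−β) + 2d(sin β − sin α) = 22.636151; p = √p² = 4.757746; φ = atan2(cos α − cos β, d − sin α + sin β) = -0.071609 rad; t = (α − φ) mod 2π = 4.604957 rad, q = (φ − β) mod 2π = 1.336144 rad → L = 3.73·(4.604957 + 4.757746 + 1.336144) = 3.73·10.698847 = 39.906700 m
LSR: p² = d² − 2 + 2cos(α−β) + 2d(sin α + sin β) = 3.714885; p = √p² = 1.927404; φ = atan2(−cos α − cos β, d + sin α + sin β) − atan2(−2, p) = 0.809557 rad; t = (φ − α) mod 2π = 2.559395 rad, q = (φ − β) mod 2π = 2.217310 rad → L = 3.73·(2.559395 + 1.927404 + 2.217310) = 3.73·6.704109 = 25.006326 m
RSL: p² = d² − 2 + 2cos(α−β) − 2d(sin α + sin β) = 41.145598; p = √p² = 6.414483; φ = atan2(cos α + cos β, d − sin α − sin β) − atan2(2, p) = -0.304588 rad; t = (α − φ) mod 2π = 4.837935 rad, q = (β − φ) mod 2π = 5.180020 rad → L = 3.73·(4.837935 + 6.414483 + 5.180020) = 3.73·16.432439 = 61.292997 m
RLR: c = (6 − d² + 2cos(α−β) + 2d(sin α − sin β))/8 = -1.829519, |c| > 1 → infeasible
LRL: c = (6 − d² + 2cos(α−β) − 2d(sin α − sin β))/8 = -1.835984, |c| > 1 → infeasible
Shortest: LSR with L = 25.006326 m ≈ 25.0063 m
Convert LSR to answer units (arcs ×180/π): t = 2.559395·180/π = 146.6425°, p = ρ·p = 3.73·1.927404 = 7.1892 m, q = 2.217310·180/π = 127.0425°, L = 25.0063 m.

LSR: t = 146.6425°, p = 7.1892 m, q = 127.0425°, L = 25.0063 m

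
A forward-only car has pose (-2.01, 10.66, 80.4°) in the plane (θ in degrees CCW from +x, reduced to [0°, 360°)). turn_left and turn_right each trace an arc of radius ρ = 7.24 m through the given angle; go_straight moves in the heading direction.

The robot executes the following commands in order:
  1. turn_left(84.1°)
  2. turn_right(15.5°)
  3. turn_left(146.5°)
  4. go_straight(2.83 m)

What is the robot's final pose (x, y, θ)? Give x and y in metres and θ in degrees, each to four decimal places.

(-18.0531, 7.7378, 295.5000°)

set_pose: (x, y, θ) = (-2.0100, 10.6600, 80.4000°), ρ = 7.24
turn_left(84.1°): centre at ρ to the left, rotate +84.1° → (-7.2138, 18.8441, 164.5000°)
turn_right(15.5°): centre at ρ to the right, rotate −15.5° → (-9.0079, 19.6149, 149.0000°)
turn_left(146.5°): centre at ρ to the left, rotate +146.5° → (-19.2715, 10.2921, 295.5000°)
go_straight(2.83): x += 2.83·cos θ, y += 2.83·sin θ → (-18.0531, 7.7378, 295.5000°)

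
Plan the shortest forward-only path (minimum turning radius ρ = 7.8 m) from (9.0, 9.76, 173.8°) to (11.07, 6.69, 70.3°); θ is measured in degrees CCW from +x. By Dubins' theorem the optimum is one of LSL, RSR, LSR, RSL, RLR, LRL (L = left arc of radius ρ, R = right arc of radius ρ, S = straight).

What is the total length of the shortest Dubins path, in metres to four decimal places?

Let ψ = atan2(Δy, Δx) = atan2(-3.07, 2.07) = -56.0095° be the start→goal bearing.
Normalize: d = |goal − start| / ρ = 3.702675/7.8 = 0.474702, α = (θ_start − ψ) mod 360° = 229.8095° = 4.010933 rad, β = (θ_goal − ψ) mod 360° = 126.3095° = 2.204517 rad.
Common terms: sin α = -0.763903, cos α = -0.645331, sin β = 0.805830, cos β = -0.592147, cos(α−β) = -0.233445, d² = 0.225342. Work in radians in the unit-radius frame; every candidate has L = ρ·(t + p + q).
LSL: p² = 2 + d² − 2cos(α−β) + 2d(sin α − sin β) = 1.201922; p = √p² = 1.096322; φ = atan2(cos β − cos α, d + sin α − sin β) = 3.093062 rad; t = (φ − α) mod 2π = 5.365315 rad, q = (β − φ) mod 2π = 5.394640 rad → L = 7.8·(5.365315 + 1.096322 + 5.394640) = 7.8·11.856277 = 92.478960 m
RSR: p² = 2 + d² − 2cos(α−β) + 2d(sin β − sin α) = 4.182543; p = √p² = 2.045127; φ = atan2(cos α − cos β, d − sin α + sin β) = -0.026008 rad; t = (α − φ) mod 2π = 4.036941 rad, q = (φ − β) mod 2π = 4.052660 rad → L = 7.8·(4.036941 + 2.045127 + 4.052660) = 7.8·10.134728 = 79.050877 m
LSR: p² = d² − 2 + 2cos(α−β) + 2d(sin α + sin β) = -2.201743 < 0 → infeasible
RSL: p² = d² − 2 + 2cos(α−β) − 2d(sin α + sin β) = -2.281354 < 0 → infeasible
RLR: c = (6 − d² + 2cos(α−β) + 2d(sin α − sin β))/8 = 0.477182; p = 2π − arccos c = 5.209834 rad; φ = atan2(cos α − cos β, d − sin α + sin β) = -0.026008 rad; t = (α − φ + p/2) mod 2π = 0.358673 rad, q = (α − β − t + p) mod 2π = 0.374392 rad → L = 7.8·(0.358673 + 5.209834 + 0.374392) = 7.8·5.942899 = 46.354614 m
LRL: c = (6 − d² + 2cos(α−β) − 2d(sin α − sin β))/8 = 0.849760; p = 2π − arccos c = 5.727918 rad; φ = atan2(cos β − cos α, d + sin α − sin β) = 3.093062 rad; t = (φ − α + p/2) mod 2π = 1.946089 rad, q = (β − α − t + p) mod 2π = 1.975414 rad → L = 7.8·(1.946089 + 5.727918 + 1.975414) = 7.8·9.649421 = 75.265483 m
Shortest: RLR with L = 46.354614 m ≈ 46.3546 m

46.3546 m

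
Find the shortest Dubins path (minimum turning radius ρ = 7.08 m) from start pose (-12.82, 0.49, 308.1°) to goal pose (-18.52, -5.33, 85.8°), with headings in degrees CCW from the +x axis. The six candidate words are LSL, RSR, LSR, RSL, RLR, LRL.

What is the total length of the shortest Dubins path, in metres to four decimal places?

38.2480 m

Let ψ = atan2(Δy, Δx) = atan2(-5.82, -5.70) = -134.4032° be the start→goal bearing.
Normalize: d = |goal − start| / ρ = 8.146312/7.08 = 1.150609, α = (θ_start − ψ) mod 360° = 82.5032° = 1.439952 rad, β = (θ_goal − ψ) mod 360° = 220.2032° = 3.843271 rad.
Common terms: sin α = 0.991452, cos α = 0.130471, sin β = -0.645500, cos β = -0.763760, cos(α−β) = -0.739631, d² = 1.323901. Work in radians in the unit-radius frame; every candidate has L = ρ·(t + p + q).
LSL: p² = 2 + d² − 2cos(α−β) + 2d(sin α − sin β) = 8.570148; p = √p² = 2.927481; φ = atan2(cos β − cos α, d + sin α − sin β) = -0.310422 rad; t = (φ − α) mod 2π = 4.532811 rad, q = (β − φ) mod 2π = 4.153693 rad → L = 7.08·(4.532811 + 2.927481 + 4.153693) = 7.08·11.613985 = 82.227015 m
RSR: p² = 2 + d² − 2cos(α−β) + 2d(sin β − sin α) = 1.036179; p = √p² = 1.017929; φ = atan2(cos α − cos β, d − sin α + sin β) = 2.068919 rad; t = (α − φ) mod 2π = 5.654218 rad, q = (φ − β) mod 2π = 4.508834 rad → L = 7.08·(5.654218 + 1.017929 + 4.508834) = 7.08·11.180981 = 79.161346 m
LSR: p² = d² − 2 + 2cos(α−β) + 2d(sin α + sin β) = -1.359250 < 0 → infeasible
RSL: p² = d² − 2 + 2cos(α−β) − 2d(sin α + sin β) = -2.951472 < 0 → infeasible
RLR: c = (6 − d² + 2cos(α−β) + 2d(sin α − sin β))/8 = 0.870478; p = 2π − arccos c = 5.768561 rad; φ = atan2(cos α − cos β, d − sin α + sin β) = 2.068919 rad; t = (α − φ + p/2) mod 2π = 2.255314 rad, q = (α − β − t + p) mod 2π = 1.109929 rad → L = 7.08·(2.255314 + 5.768561 + 1.109929) = 7.08·9.133803 = 64.667327 m
LRL: c = (6 − d² + 2cos(α−β) − 2d(sin α − sin β))/8 = -0.071268; p = 2π − arccos c = 4.641060 rad; φ = atan2(cos β − cos α, d + sin α − sin β) = -0.310422 rad; t = (φ − α + p/2) mod 2π = 0.570155 rad, q = (β − α − t + p) mod 2π = 0.191038 rad → L = 7.08·(0.570155 + 4.641060 + 0.191038) = 7.08·5.402253 = 38.247952 m
Shortest: LRL with L = 38.247952 m ≈ 38.2480 m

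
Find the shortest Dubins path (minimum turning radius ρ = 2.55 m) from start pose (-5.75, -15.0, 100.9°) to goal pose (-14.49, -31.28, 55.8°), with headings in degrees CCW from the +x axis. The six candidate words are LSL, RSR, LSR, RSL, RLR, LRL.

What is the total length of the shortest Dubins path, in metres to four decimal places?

Let ψ = atan2(Δy, Δx) = atan2(-16.28, -8.74) = -118.2294° be the start→goal bearing.
Normalize: d = |goal − start| / ρ = 18.477716/2.55 = 7.246163, α = (θ_start − ψ) mod 360° = 219.1294° = 3.824529 rad, β = (θ_goal − ψ) mod 360° = 174.0294° = 3.037385 rad.
Common terms: sin α = -0.631073, cos α = -0.775723, sin β = 0.104019, cos β = -0.994575, cos(α−β) = 0.705872, d² = 52.506882. Work in radians in the unit-radius frame; every candidate has L = ρ·(t + p + q).
LSL: p² = 2 + d² − 2cos(α−β) + 2d(sin α − sin β) = 42.441942; p = √p² = 6.514748; φ = atan2(cos β − cos α, d + sin α − sin β) = -0.033600 rad; t = (φ − α) mod 2π = 2.425057 rad, q = (β − φ) mod 2π = 3.070985 rad → L = 2.55·(2.425057 + 6.514748 + 3.070985) = 2.55·12.010790 = 30.627514 m
RSR: p² = 2 + d² − 2cos(α−β) + 2d(sin β − sin α) = 63.748336; p = √p² = 7.984255; φ = atan2(cos α − cos β, d − sin α + sin β) = 0.027414 rad; t = (α − φ) mod 2π = 3.797115 rad, q = (φ − β) mod 2π = 3.273214 rad → L = 2.55·(3.797115 + 7.984255 + 3.273214) = 2.55·15.054584 = 38.389190 m
LSR: p² = d² − 2 + 2cos(α−β) + 2d(sin α + sin β) = 44.280382; p = √p² = 6.654351; φ = atan2(−cos α − cos β, d + sin α + sin β) − atan2(−2, p) = 0.549584 rad; t = (φ − α) mod 2π = 3.008240 rad, q = (φ − β) mod 2π = 3.795384 rad → L = 2.55·(3.008240 + 6.654351 + 3.795384) = 2.55·13.457975 = 34.317836 m
RSL: p² = d² − 2 + 2cos(α−β) − 2d(sin α + sin β) = 59.556868; p = √p² = 7.717310; φ = atan2(cos α + cos β, d − sin α − sin β) − atan2(2, p) = -0.477503 rad; t = (α − φ) mod 2π = 4.302032 rad, q = (β − φ) mod 2π = 3.514888 rad → L = 2.55·(4.302032 + 7.717310 + 3.514888) = 2.55·15.534229 = 39.612285 m
RLR: c = (6 − d² + 2cos(α−β) + 2d(sin α − sin β))/8 = -6.968542, |c| > 1 → infeasible
LRL: c = (6 − d² + 2cos(α−β) − 2d(sin α − sin β))/8 = -4.305243, |c| > 1 → infeasible
Shortest: LSL with L = 30.627514 m ≈ 30.6275 m

30.6275 m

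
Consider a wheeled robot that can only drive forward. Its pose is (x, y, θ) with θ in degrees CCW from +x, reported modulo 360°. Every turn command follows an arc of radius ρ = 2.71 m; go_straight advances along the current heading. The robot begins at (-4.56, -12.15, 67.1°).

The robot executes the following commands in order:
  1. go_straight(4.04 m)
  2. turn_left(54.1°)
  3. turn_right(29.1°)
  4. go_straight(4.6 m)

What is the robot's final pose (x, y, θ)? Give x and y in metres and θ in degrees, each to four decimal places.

(-3.7250, -0.0686, 92.1000°)

set_pose: (x, y, θ) = (-4.5600, -12.1500, 67.1000°), ρ = 2.71
go_straight(4.04): x += 4.04·cos θ, y += 4.04·sin θ → (-2.9879, -8.4284, 67.1000°)
turn_left(54.1°): centre at ρ to the left, rotate +54.1° → (-3.1663, -5.9700, 121.2000°)
turn_right(29.1°): centre at ρ to the right, rotate −29.1° → (-3.5565, -4.6655, 92.1000°)
go_straight(4.6): x += 4.6·cos θ, y += 4.6·sin θ → (-3.7250, -0.0686, 92.1000°)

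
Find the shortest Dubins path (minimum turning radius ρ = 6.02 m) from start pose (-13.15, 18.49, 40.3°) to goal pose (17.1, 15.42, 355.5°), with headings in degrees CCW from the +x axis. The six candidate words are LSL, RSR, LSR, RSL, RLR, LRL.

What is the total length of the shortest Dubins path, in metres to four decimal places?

30.9776 m

Let ψ = atan2(Δy, Δx) = atan2(-3.07, 30.25) = -5.7950° be the start→goal bearing.
Normalize: d = |goal − start| / ρ = 30.405384/6.02 = 5.050728, α = (θ_start − ψ) mod 360° = 46.0950° = 0.804509 rad, β = (θ_goal − ψ) mod 360° = 1.2950° = 0.022601 rad.
Common terms: sin α = 0.720490, cos α = 0.693465, sin β = 0.022600, cos β = 0.999745, cos(α−β) = 0.709571, d² = 25.509856. Work in radians in the unit-radius frame; every candidate has L = ρ·(t + p + q).
LSL: p² = 2 + d² − 2cos(α−β) + 2d(sin α − sin β) = 33.140427; p = √p² = 5.756772; φ = atan2(cos β − cos α, d + sin α − sin β) = 0.053228 rad; t = (φ − α) mod 2π = 5.531905 rad, q = (β − φ) mod 2π = 6.252558 rad → L = 6.02·(5.531905 + 5.756772 + 6.252558) = 6.02·17.541235 = 105.598237 m
RSR: p² = 2 + d² − 2cos(α−β) + 2d(sin β − sin α) = 19.041003; p = √p² = 4.363600; φ = atan2(cos α − cos β, d − sin α + sin β) = -0.070247 rad; t = (α − φ) mod 2π = 0.874756 rad, q = (φ − β) mod 2π = 6.190336 rad → L = 6.02·(0.874756 + 4.363600 + 6.190336) = 6.02·11.428693 = 68.800729 m
LSR: p² = d² − 2 + 2cos(α−β) + 2d(sin α + sin β) = 32.435287; p = √p² = 5.695199; φ = atan2(−cos α − cos β, d + sin α + sin β) − atan2(−2, p) = 0.053393 rad; t = (φ − α) mod 2π = 5.532069 rad, q = (φ − β) mod 2π = 0.030792 rad → L = 6.02·(5.532069 + 5.695199 + 0.030792) = 6.02·11.258060 = 67.773520 m
RSL: p² = d² − 2 + 2cos(α−β) − 2d(sin α + sin β) = 17.422708; p = √p² = 4.174052; φ = atan2(cos α + cos β, d − sin α − sin β) − atan2(2, p) = -0.072310 rad; t = (α − φ) mod 2π = 0.876819 rad, q = (β − φ) mod 2π = 0.094912 rad → L = 6.02·(0.876819 + 4.174052 + 0.094912) = 6.02·5.145783 = 30.977613 m
RLR: c = (6 − d² + 2cos(α−β) + 2d(sin α − sin β))/8 = -1.380125, |c| > 1 → infeasible
LRL: c = (6 − d² + 2cos(α−β) − 2d(sin α − sin β))/8 = -3.142553, |c| > 1 → infeasible
Shortest: RSL with L = 30.977613 m ≈ 30.9776 m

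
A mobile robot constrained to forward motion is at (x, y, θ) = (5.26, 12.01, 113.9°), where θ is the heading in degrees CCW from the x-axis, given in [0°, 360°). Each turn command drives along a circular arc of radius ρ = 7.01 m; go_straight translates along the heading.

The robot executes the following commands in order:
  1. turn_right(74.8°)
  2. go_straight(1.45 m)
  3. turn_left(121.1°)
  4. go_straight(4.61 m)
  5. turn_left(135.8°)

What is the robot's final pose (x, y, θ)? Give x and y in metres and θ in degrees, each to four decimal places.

(-6.6859, 25.1333, 296.0000°)

set_pose: (x, y, θ) = (5.2600, 12.0100, 113.9000°), ρ = 7.01
turn_right(74.8°): centre at ρ to the right, rotate −74.8° → (7.2479, 20.2901, 39.1000°)
go_straight(1.45): x += 1.45·cos θ, y += 1.45·sin θ → (8.3732, 21.2046, 39.1000°)
turn_left(121.1°): centre at ρ to the left, rotate +121.1° → (6.3267, 33.2403, 160.2000°)
go_straight(4.61): x += 4.61·cos θ, y += 4.61·sin θ → (1.9892, 34.8018, 160.2000°)
turn_left(135.8°): centre at ρ to the left, rotate +135.8° → (-6.6859, 25.1333, 296.0000°)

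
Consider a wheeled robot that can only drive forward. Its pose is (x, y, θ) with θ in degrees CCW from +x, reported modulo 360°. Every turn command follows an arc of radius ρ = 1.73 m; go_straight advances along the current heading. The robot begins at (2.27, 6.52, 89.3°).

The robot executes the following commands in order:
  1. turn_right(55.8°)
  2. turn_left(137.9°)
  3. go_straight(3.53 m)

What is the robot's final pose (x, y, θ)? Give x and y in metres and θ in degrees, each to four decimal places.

set_pose: (x, y, θ) = (2.2700, 6.5200, 89.3000°), ρ = 1.73
turn_right(55.8°): centre at ρ to the right, rotate −55.8° → (3.0450, 7.9415, 33.5000°)
turn_left(137.9°): centre at ρ to the left, rotate +137.9° → (2.3489, 11.0947, 171.4000°)
go_straight(3.53): x += 3.53·cos θ, y += 3.53·sin θ → (-1.1414, 11.6225, 171.4000°)

(-1.1414, 11.6225, 171.4000°)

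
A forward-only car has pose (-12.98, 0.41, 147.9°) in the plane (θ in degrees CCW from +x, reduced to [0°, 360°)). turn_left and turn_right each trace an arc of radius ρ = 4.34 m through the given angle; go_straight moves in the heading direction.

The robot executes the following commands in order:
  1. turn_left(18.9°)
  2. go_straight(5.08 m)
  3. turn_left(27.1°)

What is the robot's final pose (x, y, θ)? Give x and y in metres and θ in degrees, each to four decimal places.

(-21.2746, 2.1064, 193.9000°)

set_pose: (x, y, θ) = (-12.9800, 0.4100, 147.9000°), ρ = 4.34
turn_left(18.9°): centre at ρ to the left, rotate +18.9° → (-14.2952, 0.9588, 166.8000°)
go_straight(5.08): x += 5.08·cos θ, y += 5.08·sin θ → (-19.2410, 2.1188, 166.8000°)
turn_left(27.1°): centre at ρ to the left, rotate +27.1° → (-21.2746, 2.1064, 193.9000°)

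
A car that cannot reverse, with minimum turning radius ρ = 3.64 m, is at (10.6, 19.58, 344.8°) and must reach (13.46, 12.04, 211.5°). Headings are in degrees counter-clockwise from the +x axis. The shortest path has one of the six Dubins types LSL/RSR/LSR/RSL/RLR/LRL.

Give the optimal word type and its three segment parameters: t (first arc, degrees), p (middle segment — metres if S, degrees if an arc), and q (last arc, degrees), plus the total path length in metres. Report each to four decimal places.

RSR: t = 10.5807°, p = 2.1239 m, q = 122.7193°, L = 10.5924 m

Let ψ = atan2(Δy, Δx) = atan2(-7.54, 2.86) = -69.2277° be the start→goal bearing.
Normalize: d = |goal − start| / ρ = 8.064192/3.64 = 2.215437, α = (θ_start − ψ) mod 360° = 54.0277° = 0.942962 rad, β = (θ_goal − ψ) mod 360° = 280.7277° = 4.899623 rad.
Common terms: sin α = 0.809302, cos α = 0.587393, sin β = -0.982523, cos β = 0.186142, cos(α−β) = -0.685818, d² = 4.908163. Work in radians in the unit-radius frame; every candidate has L = ρ·(t + p + q).
LSL: p² = 2 + d² − 2cos(α−β) + 2d(sin α − sin β) = 16.219149; p = √p² = 4.027301; φ = atan2(cos β − cos α, d + sin α − sin β) = -0.099798 rad; t = (φ − α) mod 2π = 5.240425 rad, q = (β − φ) mod 2π = 4.999422 rad → L = 3.64·(5.240425 + 4.027301 + 4.999422) = 3.64·14.267147 = 51.932416 m
RSR: p² = 2 + d² − 2cos(α−β) + 2d(sin β − sin α) = 0.340450; p = √p² = 0.583481; φ = atan2(cos α − cos β, d − sin α + sin β) = 0.758295 rad; t = (α − φ) mod 2π = 0.184667 rad, q = (φ − β) mod 2π = 2.141857 rad → L = 3.64·(0.184667 + 0.583481 + 2.141857) = 3.64·2.910005 = 10.592419 m
LSR: p² = d² − 2 + 2cos(α−β) + 2d(sin α + sin β) = 0.769005; p = √p² = 0.876929; φ = atan2(−cos α − cos β, d + sin α + sin β) − atan2(−2, p) = 0.795502 rad; t = (φ − α) mod 2π = 6.135726 rad, q = (φ − β) mod 2π = 2.179064 rad → L = 3.64·(6.135726 + 0.876929 + 2.179064) = 3.64·9.191719 = 33.457857 m
RSL: p² = d² − 2 + 2cos(α−β) − 2d(sin α + sin β) = 2.304048; p = √p² = 1.517909; φ = atan2(cos α + cos β, d − sin α − sin β) − atan2(2, p) = -0.608409 rad; t = (α − φ) mod 2π = 1.551371 rad, q = (β − φ) mod 2π = 5.508033 rad → L = 3.64·(1.551371 + 1.517909 + 5.508033) = 3.64·8.577313 = 31.221420 m
RLR: c = (6 − d² + 2cos(α−β) + 2d(sin α − sin β))/8 = 0.957444; p = 2π − arccos c = 5.990400 rad; φ = atan2(cos α − cos β, d − sin α + sin β) = 0.758295 rad; t = (α − φ + p/2) mod 2π = 3.179867 rad, q = (α − β − t + p) mod 2π = 5.137056 rad → L = 3.64·(3.179867 + 5.990400 + 5.137056) = 3.64·14.307324 = 52.078659 m
LRL: c = (6 − d² + 2cos(α−β) − 2d(sin α − sin β))/8 = -1.027394, |c| > 1 → infeasible
Shortest: RSR with L = 10.592419 m ≈ 10.5924 m
Convert RSR to answer units (arcs ×180/π): t = 0.184667·180/π = 10.5807°, p = ρ·p = 3.64·0.583481 = 2.1239 m, q = 2.141857·180/π = 122.7193°, L = 10.5924 m.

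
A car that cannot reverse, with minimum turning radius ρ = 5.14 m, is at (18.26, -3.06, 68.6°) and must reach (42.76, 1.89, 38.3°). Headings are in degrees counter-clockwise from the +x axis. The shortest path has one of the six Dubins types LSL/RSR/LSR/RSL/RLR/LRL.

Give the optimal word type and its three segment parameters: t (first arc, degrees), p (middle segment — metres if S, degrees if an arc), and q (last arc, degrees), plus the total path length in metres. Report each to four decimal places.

RSL: t = 66.6144°, p = 16.8950 m, q = 36.3144°, L = 26.1288 m

Let ψ = atan2(Δy, Δx) = atan2(4.95, 24.50) = 11.4223° be the start→goal bearing.
Normalize: d = |goal − start| / ρ = 24.995050/5.14 = 4.862850, α = (θ_start − ψ) mod 360° = 57.1777° = 0.997939 rad, β = (θ_goal − ψ) mod 360° = 26.8777° = 0.469104 rad.
Common terms: sin α = 0.840356, cos α = 0.542036, sin β = 0.452087, cos β = 0.891974, cos(α−β) = 0.863396, d² = 23.647311. Work in radians in the unit-radius frame; every candidate has L = ρ·(t + p + q).
LSL: p² = 2 + d² − 2cos(α−β) + 2d(sin α − sin β) = 27.696701; p = √p² = 5.262765; φ = atan2(cos β − cos α, d + sin α − sin β) = 0.066542 rad; t = (φ − α) mod 2π = 5.351789 rad, q = (β − φ) mod 2π = 0.402562 rad → L = 5.14·(5.351789 + 5.262765 + 0.402562) = 5.14·11.017116 = 56.627976 m
RSR: p² = 2 + d² − 2cos(α−β) + 2d(sin β − sin α) = 20.144339; p = √p² = 4.488245; φ = atan2(cos α − cos β, d − sin α + sin β) = -0.078047 rad; t = (α − φ) mod 2π = 1.075986 rad, q = (φ − β) mod 2π = 5.736034 rad → L = 5.14·(1.075986 + 4.488245 + 5.736034) = 5.14·11.300265 = 58.083360 m
LSR: p² = d² − 2 + 2cos(α−β) + 2d(sin α + sin β) = 35.944013; p = √p² = 5.995333; φ = atan2(−cos α − cos β, d + sin α + sin β) − atan2(−2, p) = 0.093095 rad; t = (φ − α) mod 2π = 5.378342 rad, q = (φ − β) mod 2π = 5.907176 rad → L = 5.14·(5.378342 + 5.995333 + 5.907176) = 5.14·17.280851 = 88.823572 m
RSL: p² = d² − 2 + 2cos(α−β) − 2d(sin α + sin β) = 10.804191; p = √p² = 3.286973; φ = atan2(cos α + cos β, d − sin α − sin β) − atan2(2, p) = -0.164702 rad; t = (α − φ) mod 2π = 1.162640 rad, q = (β − φ) mod 2π = 0.633806 rad → L = 5.14·(1.162640 + 3.286973 + 0.633806) = 5.14·5.083419 = 26.128773 m
RLR: c = (6 − d² + 2cos(α−β) + 2d(sin α − sin β))/8 = -1.518042, |c| > 1 → infeasible
LRL: c = (6 − d² + 2cos(α−β) − 2d(sin α − sin β))/8 = -2.462088, |c| > 1 → infeasible
Shortest: RSL with L = 26.128773 m ≈ 26.1288 m
Convert RSL to answer units (arcs ×180/π): t = 1.162640·180/π = 66.6144°, p = ρ·p = 5.14·3.286973 = 16.8950 m, q = 0.633806·180/π = 36.3144°, L = 26.1288 m.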